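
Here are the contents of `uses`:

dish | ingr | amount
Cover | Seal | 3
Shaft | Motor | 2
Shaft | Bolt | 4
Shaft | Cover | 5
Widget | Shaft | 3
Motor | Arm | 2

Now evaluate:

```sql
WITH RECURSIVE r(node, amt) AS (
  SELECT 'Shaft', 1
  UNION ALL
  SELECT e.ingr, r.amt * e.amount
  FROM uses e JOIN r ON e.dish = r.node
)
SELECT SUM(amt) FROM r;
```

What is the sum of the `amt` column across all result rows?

Base: (Shaft, amt=1).
Iteration 1: components of {Shaft} -> Bolt = 1*4 = 4, Cover = 1*5 = 5, Motor = 1*2 = 2.
Iteration 2: components of {Bolt,Cover,Motor} -> Arm = 2*2 = 4, Seal = 5*3 = 15.
Iteration 3: no further components; recursion stops.
SUM(amt) = 1 + 2 + 4 + 5 + 4 + 15 = 31.

31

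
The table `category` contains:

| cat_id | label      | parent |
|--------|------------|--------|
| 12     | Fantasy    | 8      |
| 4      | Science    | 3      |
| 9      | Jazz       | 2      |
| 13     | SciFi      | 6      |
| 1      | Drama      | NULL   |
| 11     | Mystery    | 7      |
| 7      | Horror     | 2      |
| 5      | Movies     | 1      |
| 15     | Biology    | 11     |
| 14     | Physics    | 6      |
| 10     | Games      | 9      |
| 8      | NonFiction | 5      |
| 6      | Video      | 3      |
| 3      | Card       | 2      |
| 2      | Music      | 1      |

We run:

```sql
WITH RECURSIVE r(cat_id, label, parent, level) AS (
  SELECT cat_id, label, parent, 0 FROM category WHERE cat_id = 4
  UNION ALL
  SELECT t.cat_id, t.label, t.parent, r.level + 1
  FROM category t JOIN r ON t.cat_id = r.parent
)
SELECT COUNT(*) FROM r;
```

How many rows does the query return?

Base: cat_id=4 (Science), parent=3, level 0.
Iteration 1: join on cat_id=3 -> Card (id 3, parent=2, level 1).
Iteration 2: join on cat_id=2 -> Music (id 2, parent=1, level 2).
Iteration 3: join on cat_id=1 -> Drama (id 1, parent=NULL, level 3).
Iteration 4: parent is NULL; no match; recursion stops.
Total rows emitted: 4.

4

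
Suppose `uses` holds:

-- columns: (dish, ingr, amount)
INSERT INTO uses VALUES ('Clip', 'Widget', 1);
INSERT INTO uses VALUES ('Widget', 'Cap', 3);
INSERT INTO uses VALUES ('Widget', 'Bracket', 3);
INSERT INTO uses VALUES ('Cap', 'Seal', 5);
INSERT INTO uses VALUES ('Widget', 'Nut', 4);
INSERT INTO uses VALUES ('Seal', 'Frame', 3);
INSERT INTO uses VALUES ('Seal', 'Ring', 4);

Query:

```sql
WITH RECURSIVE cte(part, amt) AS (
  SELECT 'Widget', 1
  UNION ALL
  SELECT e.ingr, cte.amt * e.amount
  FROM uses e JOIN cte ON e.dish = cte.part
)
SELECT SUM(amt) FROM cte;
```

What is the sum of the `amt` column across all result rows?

Base: (Widget, amt=1).
Iteration 1: components of {Widget} -> Bracket = 1*3 = 3, Cap = 1*3 = 3, Nut = 1*4 = 4.
Iteration 2: components of {Bracket,Cap,Nut} -> Seal = 3*5 = 15.
Iteration 3: components of {Seal} -> Frame = 15*3 = 45, Ring = 15*4 = 60.
Iteration 4: no further components; recursion stops.
SUM(amt) = 1 + 3 + 3 + 4 + 15 + 45 + 60 = 131.

131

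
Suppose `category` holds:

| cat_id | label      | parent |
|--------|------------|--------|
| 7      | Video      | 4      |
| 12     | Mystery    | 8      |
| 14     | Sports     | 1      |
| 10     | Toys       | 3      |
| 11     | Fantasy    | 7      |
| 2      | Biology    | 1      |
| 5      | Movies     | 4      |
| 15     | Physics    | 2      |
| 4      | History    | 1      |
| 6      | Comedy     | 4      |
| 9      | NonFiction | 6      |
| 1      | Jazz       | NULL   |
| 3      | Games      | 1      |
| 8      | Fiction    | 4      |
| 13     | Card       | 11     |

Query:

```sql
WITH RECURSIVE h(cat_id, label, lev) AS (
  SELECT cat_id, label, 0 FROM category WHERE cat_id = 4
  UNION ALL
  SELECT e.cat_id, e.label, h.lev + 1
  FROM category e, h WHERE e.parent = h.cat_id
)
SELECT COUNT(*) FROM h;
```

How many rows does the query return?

Base: cat_id=4 (History) at lev 0.
Iteration 1: rows with parent in {4} -> Movies (id 5, lev 1), Comedy (id 6, lev 1), Video (id 7, lev 1), Fiction (id 8, lev 1).
Iteration 2: rows with parent in {5,6,7,8} -> NonFiction (id 9, lev 2), Fantasy (id 11, lev 2), Mystery (id 12, lev 2).
Iteration 3: rows with parent in {9,11,12} -> Card (id 13, lev 3).
Iteration 4: no rows with parent in {13}; recursion stops.
Total rows emitted: 9.

9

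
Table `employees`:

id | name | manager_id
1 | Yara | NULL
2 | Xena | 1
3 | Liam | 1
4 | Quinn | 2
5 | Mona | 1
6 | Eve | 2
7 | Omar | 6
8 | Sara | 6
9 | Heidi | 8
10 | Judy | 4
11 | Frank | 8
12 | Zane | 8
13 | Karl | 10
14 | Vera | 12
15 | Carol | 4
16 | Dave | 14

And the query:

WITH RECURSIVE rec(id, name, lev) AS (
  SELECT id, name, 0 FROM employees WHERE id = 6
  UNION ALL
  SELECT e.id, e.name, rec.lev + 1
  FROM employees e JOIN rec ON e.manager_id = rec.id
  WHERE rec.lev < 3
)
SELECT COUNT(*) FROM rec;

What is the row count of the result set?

7

Base: id=6 (Eve) at lev 0.
Iteration 1: rows with manager_id in {6} -> Omar (id 7, lev 1), Sara (id 8, lev 1).
Iteration 2: rows with manager_id in {7,8} -> Heidi (id 9, lev 2), Frank (id 11, lev 2), Zane (id 12, lev 2).
Iteration 3: rows with manager_id in {9,11,12} -> Vera (id 14, lev 3).
Iteration 4: lev < 3 fails for all current rows; recursion stops.
Total rows emitted: 7.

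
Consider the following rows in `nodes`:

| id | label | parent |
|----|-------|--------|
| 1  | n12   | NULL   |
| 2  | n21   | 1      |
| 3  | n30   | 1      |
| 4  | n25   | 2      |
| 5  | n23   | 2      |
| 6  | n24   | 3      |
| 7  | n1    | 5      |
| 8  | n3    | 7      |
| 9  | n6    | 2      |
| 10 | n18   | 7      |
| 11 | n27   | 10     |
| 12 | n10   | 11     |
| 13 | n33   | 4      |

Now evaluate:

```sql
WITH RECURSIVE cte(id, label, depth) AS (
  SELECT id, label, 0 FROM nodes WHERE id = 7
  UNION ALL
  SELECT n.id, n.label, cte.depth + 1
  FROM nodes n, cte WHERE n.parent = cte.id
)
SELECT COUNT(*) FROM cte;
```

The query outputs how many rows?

Base: id=7 (n1) at depth 0.
Iteration 1: rows with parent in {7} -> n3 (id 8, depth 1), n18 (id 10, depth 1).
Iteration 2: rows with parent in {8,10} -> n27 (id 11, depth 2).
Iteration 3: rows with parent in {11} -> n10 (id 12, depth 3).
Iteration 4: no rows with parent in {12}; recursion stops.
Total rows emitted: 5.

5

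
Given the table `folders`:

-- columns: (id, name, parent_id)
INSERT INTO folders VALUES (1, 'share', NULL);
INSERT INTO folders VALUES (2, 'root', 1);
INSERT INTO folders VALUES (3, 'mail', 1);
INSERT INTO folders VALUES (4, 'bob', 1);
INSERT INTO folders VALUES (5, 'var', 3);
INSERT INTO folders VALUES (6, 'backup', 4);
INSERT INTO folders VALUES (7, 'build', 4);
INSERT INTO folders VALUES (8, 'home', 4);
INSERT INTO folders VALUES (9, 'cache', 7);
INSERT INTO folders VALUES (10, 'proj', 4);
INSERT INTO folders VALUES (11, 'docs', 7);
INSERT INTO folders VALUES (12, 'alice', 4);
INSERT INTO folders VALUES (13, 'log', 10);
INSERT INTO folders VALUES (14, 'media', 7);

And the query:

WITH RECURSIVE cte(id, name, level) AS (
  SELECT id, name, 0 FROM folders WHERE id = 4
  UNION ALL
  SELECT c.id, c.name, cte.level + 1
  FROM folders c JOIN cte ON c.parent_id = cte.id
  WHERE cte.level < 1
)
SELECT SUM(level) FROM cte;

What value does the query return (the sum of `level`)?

Base: id=4 (bob) at level 0.
Iteration 1: rows with parent_id in {4} -> backup (id 6, level 1), build (id 7, level 1), home (id 8, level 1), proj (id 10, level 1), alice (id 12, level 1).
Iteration 2: level < 1 fails for all current rows; recursion stops.
SUM(level) = 0 + 1 + 1 + 1 + 1 + 1 = 5.

5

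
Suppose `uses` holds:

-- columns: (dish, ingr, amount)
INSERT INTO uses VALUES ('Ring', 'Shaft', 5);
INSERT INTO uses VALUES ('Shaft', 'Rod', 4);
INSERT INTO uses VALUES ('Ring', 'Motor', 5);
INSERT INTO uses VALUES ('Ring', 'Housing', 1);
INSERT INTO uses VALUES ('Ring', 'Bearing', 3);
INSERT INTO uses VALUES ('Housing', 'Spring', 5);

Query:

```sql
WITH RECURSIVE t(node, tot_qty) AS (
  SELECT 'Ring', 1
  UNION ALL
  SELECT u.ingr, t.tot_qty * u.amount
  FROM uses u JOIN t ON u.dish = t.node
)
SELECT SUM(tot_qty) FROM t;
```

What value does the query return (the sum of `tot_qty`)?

Base: (Ring, tot_qty=1).
Iteration 1: components of {Ring} -> Bearing = 1*3 = 3, Housing = 1*1 = 1, Motor = 1*5 = 5, Shaft = 1*5 = 5.
Iteration 2: components of {Bearing,Housing,Motor,Shaft} -> Rod = 5*4 = 20, Spring = 1*5 = 5.
Iteration 3: no further components; recursion stops.
SUM(tot_qty) = 1 + 5 + 5 + 1 + 3 + 20 + 5 = 40.

40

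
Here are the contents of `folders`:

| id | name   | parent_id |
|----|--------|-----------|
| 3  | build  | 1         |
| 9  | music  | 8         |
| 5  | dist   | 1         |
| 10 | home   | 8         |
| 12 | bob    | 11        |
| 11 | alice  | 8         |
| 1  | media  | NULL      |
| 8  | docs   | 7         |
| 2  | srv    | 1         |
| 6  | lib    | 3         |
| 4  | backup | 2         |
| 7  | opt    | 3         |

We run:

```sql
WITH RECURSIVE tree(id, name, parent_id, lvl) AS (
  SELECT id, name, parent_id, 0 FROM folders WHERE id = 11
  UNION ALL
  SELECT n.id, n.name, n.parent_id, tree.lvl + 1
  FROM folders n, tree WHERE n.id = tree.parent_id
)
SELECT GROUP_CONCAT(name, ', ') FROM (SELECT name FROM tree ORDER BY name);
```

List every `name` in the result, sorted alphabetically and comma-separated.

Base: id=11 (alice), parent_id=8, lvl 0.
Iteration 1: join on id=8 -> docs (id 8, parent_id=7, lvl 1).
Iteration 2: join on id=7 -> opt (id 7, parent_id=3, lvl 2).
Iteration 3: join on id=3 -> build (id 3, parent_id=1, lvl 3).
Iteration 4: join on id=1 -> media (id 1, parent_id=NULL, lvl 4).
Iteration 5: parent_id is NULL; no match; recursion stops.

alice, build, docs, media, opt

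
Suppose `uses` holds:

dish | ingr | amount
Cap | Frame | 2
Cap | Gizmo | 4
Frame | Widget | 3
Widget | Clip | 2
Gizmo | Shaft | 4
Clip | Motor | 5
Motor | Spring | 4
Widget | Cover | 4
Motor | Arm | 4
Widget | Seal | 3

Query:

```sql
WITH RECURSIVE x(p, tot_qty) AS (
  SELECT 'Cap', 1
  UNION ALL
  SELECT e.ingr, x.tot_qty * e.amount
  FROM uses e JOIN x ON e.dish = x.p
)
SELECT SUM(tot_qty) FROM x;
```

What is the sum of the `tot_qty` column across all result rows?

Base: (Cap, tot_qty=1).
Iteration 1: components of {Cap} -> Frame = 1*2 = 2, Gizmo = 1*4 = 4.
Iteration 2: components of {Frame,Gizmo} -> Shaft = 4*4 = 16, Widget = 2*3 = 6.
Iteration 3: components of {Shaft,Widget} -> Clip = 6*2 = 12, Cover = 6*4 = 24, Seal = 6*3 = 18.
Iteration 4: components of {Clip,Cover,Seal} -> Motor = 12*5 = 60.
Iteration 5: components of {Motor} -> Arm = 60*4 = 240, Spring = 60*4 = 240.
Iteration 6: no further components; recursion stops.
SUM(tot_qty) = 1 + 2 + 4 + 6 + 16 + 12 + 24 + 18 + 60 + 240 + 240 = 623.

623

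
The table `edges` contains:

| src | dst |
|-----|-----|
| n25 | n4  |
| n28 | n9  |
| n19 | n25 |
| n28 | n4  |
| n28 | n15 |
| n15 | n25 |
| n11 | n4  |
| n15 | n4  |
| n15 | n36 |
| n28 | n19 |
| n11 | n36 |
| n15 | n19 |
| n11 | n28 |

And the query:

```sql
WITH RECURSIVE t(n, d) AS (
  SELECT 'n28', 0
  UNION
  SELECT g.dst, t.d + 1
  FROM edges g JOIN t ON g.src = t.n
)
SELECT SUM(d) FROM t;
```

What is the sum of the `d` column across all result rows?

22

Base: (n28, d=0).
Iteration 1: edges from {n28} -> (n15, d=1), (n19, d=1), (n4, d=1), (n9, d=1).
Iteration 2: edges from {n15,n19,n4,n9} -> (n19, d=2), (n25, d=2), (n36, d=2), (n4, d=2). [UNION drops 1 duplicate row(s)]
Iteration 3: edges from {n19,n25,n36,n4} -> (n25, d=3), (n4, d=3).
Iteration 4: edges from {n25,n4} -> (n4, d=4).
Iteration 5: no outgoing edges from {n4}; recursion stops.
SUM(d) = 0 + 1 + 1 + 1 + 1 + 2 + 2 + 2 + 2 + 3 + 3 + 4 = 22.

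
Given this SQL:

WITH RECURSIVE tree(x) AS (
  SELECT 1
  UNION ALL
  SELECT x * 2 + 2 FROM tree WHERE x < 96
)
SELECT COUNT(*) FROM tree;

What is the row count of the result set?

Base: x=1.
Iteration 1: 1 < 96 holds -> x = 1 * 2 + 2 = 4.
Iteration 2: 4 < 96 holds -> x = 4 * 2 + 2 = 10.
Iteration 3: 10 < 96 holds -> x = 10 * 2 + 2 = 22.
Iteration 4: 22 < 96 holds -> x = 22 * 2 + 2 = 46.
Iteration 5: 46 < 96 holds -> x = 46 * 2 + 2 = 94.
Iteration 6: 94 < 96 holds -> x = 94 * 2 + 2 = 190.
Iteration 7: 190 < 96 fails; recursion stops.
Total rows emitted: 7.

7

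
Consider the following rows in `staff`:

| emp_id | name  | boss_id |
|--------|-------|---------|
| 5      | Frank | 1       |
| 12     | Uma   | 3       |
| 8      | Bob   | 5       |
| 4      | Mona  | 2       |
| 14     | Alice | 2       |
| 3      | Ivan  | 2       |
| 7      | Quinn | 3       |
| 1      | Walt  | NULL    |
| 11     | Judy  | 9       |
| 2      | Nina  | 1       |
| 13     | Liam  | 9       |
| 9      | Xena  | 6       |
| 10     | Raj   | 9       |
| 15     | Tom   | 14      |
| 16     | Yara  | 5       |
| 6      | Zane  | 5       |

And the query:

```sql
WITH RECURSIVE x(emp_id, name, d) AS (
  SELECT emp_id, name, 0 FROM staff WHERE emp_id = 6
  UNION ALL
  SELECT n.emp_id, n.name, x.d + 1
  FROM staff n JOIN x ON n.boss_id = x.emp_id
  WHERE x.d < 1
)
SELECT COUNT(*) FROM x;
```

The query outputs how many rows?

Base: emp_id=6 (Zane) at d 0.
Iteration 1: rows with boss_id in {6} -> Xena (id 9, d 1).
Iteration 2: d < 1 fails for all current rows; recursion stops.
Total rows emitted: 2.

2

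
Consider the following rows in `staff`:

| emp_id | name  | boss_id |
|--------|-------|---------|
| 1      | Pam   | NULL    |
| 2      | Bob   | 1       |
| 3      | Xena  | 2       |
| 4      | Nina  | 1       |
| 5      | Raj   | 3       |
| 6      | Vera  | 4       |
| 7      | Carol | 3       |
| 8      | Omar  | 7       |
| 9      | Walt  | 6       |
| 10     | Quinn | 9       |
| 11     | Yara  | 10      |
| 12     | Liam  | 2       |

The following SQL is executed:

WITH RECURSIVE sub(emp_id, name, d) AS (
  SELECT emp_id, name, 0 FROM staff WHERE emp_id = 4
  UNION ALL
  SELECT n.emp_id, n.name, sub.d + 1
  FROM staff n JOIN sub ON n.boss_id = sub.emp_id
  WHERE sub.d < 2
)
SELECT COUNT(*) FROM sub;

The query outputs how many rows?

Base: emp_id=4 (Nina) at d 0.
Iteration 1: rows with boss_id in {4} -> Vera (id 6, d 1).
Iteration 2: rows with boss_id in {6} -> Walt (id 9, d 2).
Iteration 3: d < 2 fails for all current rows; recursion stops.
Total rows emitted: 3.

3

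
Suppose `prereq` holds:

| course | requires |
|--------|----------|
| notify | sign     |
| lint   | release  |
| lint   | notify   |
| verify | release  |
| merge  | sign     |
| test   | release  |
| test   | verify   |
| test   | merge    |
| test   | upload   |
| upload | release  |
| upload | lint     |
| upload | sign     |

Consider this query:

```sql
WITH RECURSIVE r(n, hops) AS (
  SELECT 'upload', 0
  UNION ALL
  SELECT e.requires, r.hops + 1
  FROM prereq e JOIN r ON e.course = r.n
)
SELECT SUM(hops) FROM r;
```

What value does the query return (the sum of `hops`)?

Base: (upload, hops=0).
Iteration 1: edges from {upload} -> (lint, hops=1), (release, hops=1), (sign, hops=1).
Iteration 2: edges from {lint,release,sign} -> (notify, hops=2), (release, hops=2).
Iteration 3: edges from {notify,release} -> (sign, hops=3).
Iteration 4: no outgoing edges from {sign}; recursion stops.
SUM(hops) = 0 + 1 + 1 + 1 + 2 + 2 + 3 = 10.

10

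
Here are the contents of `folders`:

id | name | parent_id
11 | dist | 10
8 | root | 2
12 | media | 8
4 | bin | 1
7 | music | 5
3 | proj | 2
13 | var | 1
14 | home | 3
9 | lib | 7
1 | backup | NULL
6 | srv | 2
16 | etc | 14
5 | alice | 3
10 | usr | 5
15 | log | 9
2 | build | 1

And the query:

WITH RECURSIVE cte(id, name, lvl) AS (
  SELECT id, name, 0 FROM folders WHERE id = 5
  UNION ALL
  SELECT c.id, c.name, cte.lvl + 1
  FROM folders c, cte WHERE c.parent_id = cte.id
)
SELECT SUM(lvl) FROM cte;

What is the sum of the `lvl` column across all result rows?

9

Base: id=5 (alice) at lvl 0.
Iteration 1: rows with parent_id in {5} -> music (id 7, lvl 1), usr (id 10, lvl 1).
Iteration 2: rows with parent_id in {7,10} -> lib (id 9, lvl 2), dist (id 11, lvl 2).
Iteration 3: rows with parent_id in {9,11} -> log (id 15, lvl 3).
Iteration 4: no rows with parent_id in {15}; recursion stops.
SUM(lvl) = 0 + 1 + 1 + 2 + 2 + 3 = 9.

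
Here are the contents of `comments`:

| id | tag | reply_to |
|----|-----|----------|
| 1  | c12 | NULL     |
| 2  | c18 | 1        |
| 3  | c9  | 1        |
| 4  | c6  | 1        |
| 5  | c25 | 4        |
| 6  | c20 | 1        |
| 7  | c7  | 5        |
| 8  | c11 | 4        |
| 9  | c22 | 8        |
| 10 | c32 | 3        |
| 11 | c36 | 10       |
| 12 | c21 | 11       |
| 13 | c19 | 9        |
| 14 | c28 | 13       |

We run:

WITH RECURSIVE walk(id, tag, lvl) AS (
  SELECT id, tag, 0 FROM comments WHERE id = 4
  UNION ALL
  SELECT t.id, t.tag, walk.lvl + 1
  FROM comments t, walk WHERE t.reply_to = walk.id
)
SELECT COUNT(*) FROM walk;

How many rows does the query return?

Base: id=4 (c6) at lvl 0.
Iteration 1: rows with reply_to in {4} -> c25 (id 5, lvl 1), c11 (id 8, lvl 1).
Iteration 2: rows with reply_to in {5,8} -> c7 (id 7, lvl 2), c22 (id 9, lvl 2).
Iteration 3: rows with reply_to in {7,9} -> c19 (id 13, lvl 3).
Iteration 4: rows with reply_to in {13} -> c28 (id 14, lvl 4).
Iteration 5: no rows with reply_to in {14}; recursion stops.
Total rows emitted: 7.

7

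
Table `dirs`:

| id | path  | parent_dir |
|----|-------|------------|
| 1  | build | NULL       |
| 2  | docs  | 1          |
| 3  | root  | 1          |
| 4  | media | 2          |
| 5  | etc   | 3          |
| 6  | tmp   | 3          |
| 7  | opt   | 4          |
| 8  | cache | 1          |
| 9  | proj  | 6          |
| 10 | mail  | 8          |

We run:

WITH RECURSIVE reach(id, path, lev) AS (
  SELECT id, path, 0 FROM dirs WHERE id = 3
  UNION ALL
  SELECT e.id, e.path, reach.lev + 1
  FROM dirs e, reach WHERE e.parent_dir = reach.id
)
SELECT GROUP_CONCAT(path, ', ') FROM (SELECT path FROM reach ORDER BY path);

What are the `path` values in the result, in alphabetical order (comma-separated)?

etc, proj, root, tmp

Base: id=3 (root) at lev 0.
Iteration 1: rows with parent_dir in {3} -> etc (id 5, lev 1), tmp (id 6, lev 1).
Iteration 2: rows with parent_dir in {5,6} -> proj (id 9, lev 2).
Iteration 3: no rows with parent_dir in {9}; recursion stops.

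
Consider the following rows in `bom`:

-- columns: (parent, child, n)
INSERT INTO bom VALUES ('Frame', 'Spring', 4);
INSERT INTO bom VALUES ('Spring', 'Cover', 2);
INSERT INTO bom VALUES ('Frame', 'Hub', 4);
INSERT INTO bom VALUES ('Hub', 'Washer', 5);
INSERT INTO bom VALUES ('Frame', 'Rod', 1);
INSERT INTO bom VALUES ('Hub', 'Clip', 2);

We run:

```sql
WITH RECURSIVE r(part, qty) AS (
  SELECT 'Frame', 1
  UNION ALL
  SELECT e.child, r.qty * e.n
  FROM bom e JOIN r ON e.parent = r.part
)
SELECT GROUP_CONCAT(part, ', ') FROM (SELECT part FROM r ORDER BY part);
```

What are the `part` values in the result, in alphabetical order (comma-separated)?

Base: (Frame, qty=1).
Iteration 1: components of {Frame} -> Hub = 1*4 = 4, Rod = 1*1 = 1, Spring = 1*4 = 4.
Iteration 2: components of {Hub,Rod,Spring} -> Clip = 4*2 = 8, Cover = 4*2 = 8, Washer = 4*5 = 20.
Iteration 3: no further components; recursion stops.

Clip, Cover, Frame, Hub, Rod, Spring, Washer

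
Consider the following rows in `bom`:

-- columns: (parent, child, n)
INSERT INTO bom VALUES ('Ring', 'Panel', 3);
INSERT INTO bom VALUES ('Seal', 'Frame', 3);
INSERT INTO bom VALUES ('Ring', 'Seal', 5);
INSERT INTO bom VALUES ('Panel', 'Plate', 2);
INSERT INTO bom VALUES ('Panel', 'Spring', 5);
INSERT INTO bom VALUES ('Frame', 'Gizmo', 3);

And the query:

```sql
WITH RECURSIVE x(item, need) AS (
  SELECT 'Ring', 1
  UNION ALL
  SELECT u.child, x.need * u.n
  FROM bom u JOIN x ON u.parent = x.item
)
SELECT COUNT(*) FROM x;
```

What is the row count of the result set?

7

Base: (Ring, need=1).
Iteration 1: components of {Ring} -> Panel = 1*3 = 3, Seal = 1*5 = 5.
Iteration 2: components of {Panel,Seal} -> Frame = 5*3 = 15, Plate = 3*2 = 6, Spring = 3*5 = 15.
Iteration 3: components of {Frame,Plate,Spring} -> Gizmo = 15*3 = 45.
Iteration 4: no further components; recursion stops.
Total rows emitted: 7.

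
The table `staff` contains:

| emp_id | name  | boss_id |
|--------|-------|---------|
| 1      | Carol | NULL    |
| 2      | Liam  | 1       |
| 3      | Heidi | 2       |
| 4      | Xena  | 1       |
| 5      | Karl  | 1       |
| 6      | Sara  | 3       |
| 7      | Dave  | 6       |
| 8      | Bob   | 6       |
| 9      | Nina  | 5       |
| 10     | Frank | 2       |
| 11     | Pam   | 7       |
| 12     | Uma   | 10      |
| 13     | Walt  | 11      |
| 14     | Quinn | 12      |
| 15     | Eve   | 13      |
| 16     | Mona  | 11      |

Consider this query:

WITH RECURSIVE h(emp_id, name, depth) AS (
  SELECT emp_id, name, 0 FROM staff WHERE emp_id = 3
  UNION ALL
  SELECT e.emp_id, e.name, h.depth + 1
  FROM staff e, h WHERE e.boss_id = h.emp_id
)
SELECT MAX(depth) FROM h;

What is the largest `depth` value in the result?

Base: emp_id=3 (Heidi) at depth 0.
Iteration 1: rows with boss_id in {3} -> Sara (id 6, depth 1).
Iteration 2: rows with boss_id in {6} -> Dave (id 7, depth 2), Bob (id 8, depth 2).
Iteration 3: rows with boss_id in {7,8} -> Pam (id 11, depth 3).
Iteration 4: rows with boss_id in {11} -> Walt (id 13, depth 4), Mona (id 16, depth 4).
Iteration 5: rows with boss_id in {13,16} -> Eve (id 15, depth 5).
Iteration 6: no rows with boss_id in {15}; recursion stops.
depth values: 0, 1, 2, 2, 3, 4, 4, 5; the maximum is 5.

5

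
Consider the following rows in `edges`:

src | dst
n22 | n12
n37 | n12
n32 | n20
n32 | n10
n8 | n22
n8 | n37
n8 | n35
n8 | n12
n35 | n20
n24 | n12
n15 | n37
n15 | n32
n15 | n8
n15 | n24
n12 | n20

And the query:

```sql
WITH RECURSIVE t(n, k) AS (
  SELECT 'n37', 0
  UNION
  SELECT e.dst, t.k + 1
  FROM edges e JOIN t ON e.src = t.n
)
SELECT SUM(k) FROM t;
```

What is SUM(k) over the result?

3

Base: (n37, k=0).
Iteration 1: edges from {n37} -> (n12, k=1).
Iteration 2: edges from {n12} -> (n20, k=2).
Iteration 3: no outgoing edges from {n20}; recursion stops.
SUM(k) = 0 + 1 + 2 = 3.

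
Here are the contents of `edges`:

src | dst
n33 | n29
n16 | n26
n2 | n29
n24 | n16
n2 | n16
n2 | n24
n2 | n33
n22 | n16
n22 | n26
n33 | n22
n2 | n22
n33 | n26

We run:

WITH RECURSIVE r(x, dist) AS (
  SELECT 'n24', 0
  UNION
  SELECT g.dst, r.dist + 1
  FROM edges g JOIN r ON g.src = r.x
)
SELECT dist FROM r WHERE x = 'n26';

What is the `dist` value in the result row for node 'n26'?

Base: (n24, dist=0).
Iteration 1: edges from {n24} -> (n16, dist=1).
Iteration 2: edges from {n16} -> (n26, dist=2).
Iteration 3: no outgoing edges from {n26}; recursion stops.

2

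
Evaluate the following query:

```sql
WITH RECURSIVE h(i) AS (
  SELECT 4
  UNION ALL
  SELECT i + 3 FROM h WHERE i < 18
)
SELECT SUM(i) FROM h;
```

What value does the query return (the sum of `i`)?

Base: i=4.
Iteration 1: 4 < 18 holds -> i = 4 + 3 = 7.
Iteration 2: 7 < 18 holds -> i = 7 + 3 = 10.
Iteration 3: 10 < 18 holds -> i = 10 + 3 = 13.
Iteration 4: 13 < 18 holds -> i = 13 + 3 = 16.
Iteration 5: 16 < 18 holds -> i = 16 + 3 = 19.
Iteration 6: 19 < 18 fails; recursion stops.
SUM(i) = 4 + 7 + 10 + 13 + 16 + 19 = 69.

69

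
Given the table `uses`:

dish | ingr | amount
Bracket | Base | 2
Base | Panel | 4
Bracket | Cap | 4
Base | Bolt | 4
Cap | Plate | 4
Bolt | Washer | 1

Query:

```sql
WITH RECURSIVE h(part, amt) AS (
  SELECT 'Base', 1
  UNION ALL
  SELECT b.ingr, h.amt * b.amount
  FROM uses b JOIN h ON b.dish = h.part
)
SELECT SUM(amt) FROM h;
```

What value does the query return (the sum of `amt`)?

Base: (Base, amt=1).
Iteration 1: components of {Base} -> Bolt = 1*4 = 4, Panel = 1*4 = 4.
Iteration 2: components of {Bolt,Panel} -> Washer = 4*1 = 4.
Iteration 3: no further components; recursion stops.
SUM(amt) = 1 + 4 + 4 + 4 = 13.

13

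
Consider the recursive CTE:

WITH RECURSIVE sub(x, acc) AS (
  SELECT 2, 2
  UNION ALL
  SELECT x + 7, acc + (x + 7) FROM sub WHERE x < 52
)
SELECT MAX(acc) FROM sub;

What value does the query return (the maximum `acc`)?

Base: x=2, acc=2.
Iteration 1: 2 < 52 holds -> x = 2 + 7 = 9, acc = 2 + 9 = 11.
Iteration 2: 9 < 52 holds -> x = 9 + 7 = 16, acc = 11 + 16 = 27.
Iteration 3: 16 < 52 holds -> x = 16 + 7 = 23, acc = 27 + 23 = 50.
Iteration 4: 23 < 52 holds -> x = 23 + 7 = 30, acc = 50 + 30 = 80.
Iteration 5: 30 < 52 holds -> x = 30 + 7 = 37, acc = 80 + 37 = 117.
Iteration 6: 37 < 52 holds -> x = 37 + 7 = 44, acc = 117 + 44 = 161.
Iteration 7: 44 < 52 holds -> x = 44 + 7 = 51, acc = 161 + 51 = 212.
Iteration 8: 51 < 52 holds -> x = 51 + 7 = 58, acc = 212 + 58 = 270.
Iteration 9: 58 < 52 fails; recursion stops.
acc values: 2, 11, 27, 50, 80, 117, 161, 212, 270; the maximum is 270.

270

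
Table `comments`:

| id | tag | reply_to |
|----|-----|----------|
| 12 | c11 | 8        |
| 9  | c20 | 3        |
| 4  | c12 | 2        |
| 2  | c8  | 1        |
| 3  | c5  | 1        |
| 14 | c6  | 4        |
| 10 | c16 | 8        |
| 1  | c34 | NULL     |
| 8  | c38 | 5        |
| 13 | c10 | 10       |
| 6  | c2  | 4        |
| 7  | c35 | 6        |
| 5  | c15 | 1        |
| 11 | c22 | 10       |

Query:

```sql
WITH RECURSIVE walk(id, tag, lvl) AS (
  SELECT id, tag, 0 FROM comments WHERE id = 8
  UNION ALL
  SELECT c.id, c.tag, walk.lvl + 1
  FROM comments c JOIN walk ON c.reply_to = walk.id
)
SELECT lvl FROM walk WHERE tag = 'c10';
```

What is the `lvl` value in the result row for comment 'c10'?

Base: id=8 (c38) at lvl 0.
Iteration 1: rows with reply_to in {8} -> c16 (id 10, lvl 1), c11 (id 12, lvl 1).
Iteration 2: rows with reply_to in {10,12} -> c22 (id 11, lvl 2), c10 (id 13, lvl 2).
Iteration 3: no rows with reply_to in {11,13}; recursion stops.

2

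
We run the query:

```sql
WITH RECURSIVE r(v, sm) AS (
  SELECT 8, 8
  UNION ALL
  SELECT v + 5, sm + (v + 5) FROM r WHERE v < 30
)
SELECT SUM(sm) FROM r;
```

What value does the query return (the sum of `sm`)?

343

Base: v=8, sm=8.
Iteration 1: 8 < 30 holds -> v = 8 + 5 = 13, sm = 8 + 13 = 21.
Iteration 2: 13 < 30 holds -> v = 13 + 5 = 18, sm = 21 + 18 = 39.
Iteration 3: 18 < 30 holds -> v = 18 + 5 = 23, sm = 39 + 23 = 62.
Iteration 4: 23 < 30 holds -> v = 23 + 5 = 28, sm = 62 + 28 = 90.
Iteration 5: 28 < 30 holds -> v = 28 + 5 = 33, sm = 90 + 33 = 123.
Iteration 6: 33 < 30 fails; recursion stops.
SUM(sm) = 8 + 21 + 39 + 62 + 90 + 123 = 343.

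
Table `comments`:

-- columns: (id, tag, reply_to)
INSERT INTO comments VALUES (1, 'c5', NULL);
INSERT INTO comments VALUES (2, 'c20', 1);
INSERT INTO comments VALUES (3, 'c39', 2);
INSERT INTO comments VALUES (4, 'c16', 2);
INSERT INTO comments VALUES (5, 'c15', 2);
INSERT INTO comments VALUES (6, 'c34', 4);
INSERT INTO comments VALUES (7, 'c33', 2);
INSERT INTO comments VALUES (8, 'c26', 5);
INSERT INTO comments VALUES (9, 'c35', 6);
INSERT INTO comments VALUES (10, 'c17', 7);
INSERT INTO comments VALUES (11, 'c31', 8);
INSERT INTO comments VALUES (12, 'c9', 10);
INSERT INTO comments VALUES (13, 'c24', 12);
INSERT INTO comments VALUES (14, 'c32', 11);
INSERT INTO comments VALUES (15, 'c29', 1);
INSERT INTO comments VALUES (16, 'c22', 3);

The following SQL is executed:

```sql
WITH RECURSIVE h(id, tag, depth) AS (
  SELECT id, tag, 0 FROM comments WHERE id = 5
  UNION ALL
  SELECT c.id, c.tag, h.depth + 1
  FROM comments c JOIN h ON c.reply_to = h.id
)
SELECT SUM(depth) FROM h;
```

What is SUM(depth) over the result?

6

Base: id=5 (c15) at depth 0.
Iteration 1: rows with reply_to in {5} -> c26 (id 8, depth 1).
Iteration 2: rows with reply_to in {8} -> c31 (id 11, depth 2).
Iteration 3: rows with reply_to in {11} -> c32 (id 14, depth 3).
Iteration 4: no rows with reply_to in {14}; recursion stops.
SUM(depth) = 0 + 1 + 2 + 3 = 6.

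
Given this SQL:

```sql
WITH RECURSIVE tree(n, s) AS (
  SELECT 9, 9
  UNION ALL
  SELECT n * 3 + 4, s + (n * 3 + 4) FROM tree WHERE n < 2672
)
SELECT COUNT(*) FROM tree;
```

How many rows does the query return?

Base: n=9, s=9.
Iteration 1: 9 < 2672 holds -> n = 9 * 3 + 4 = 31, s = 9 + 31 = 40.
Iteration 2: 31 < 2672 holds -> n = 31 * 3 + 4 = 97, s = 40 + 97 = 137.
Iteration 3: 97 < 2672 holds -> n = 97 * 3 + 4 = 295, s = 137 + 295 = 432.
Iteration 4: 295 < 2672 holds -> n = 295 * 3 + 4 = 889, s = 432 + 889 = 1321.
Iteration 5: 889 < 2672 holds -> n = 889 * 3 + 4 = 2671, s = 1321 + 2671 = 3992.
Iteration 6: 2671 < 2672 holds -> n = 2671 * 3 + 4 = 8017, s = 3992 + 8017 = 12009.
Iteration 7: 8017 < 2672 fails; recursion stops.
Total rows emitted: 7.

7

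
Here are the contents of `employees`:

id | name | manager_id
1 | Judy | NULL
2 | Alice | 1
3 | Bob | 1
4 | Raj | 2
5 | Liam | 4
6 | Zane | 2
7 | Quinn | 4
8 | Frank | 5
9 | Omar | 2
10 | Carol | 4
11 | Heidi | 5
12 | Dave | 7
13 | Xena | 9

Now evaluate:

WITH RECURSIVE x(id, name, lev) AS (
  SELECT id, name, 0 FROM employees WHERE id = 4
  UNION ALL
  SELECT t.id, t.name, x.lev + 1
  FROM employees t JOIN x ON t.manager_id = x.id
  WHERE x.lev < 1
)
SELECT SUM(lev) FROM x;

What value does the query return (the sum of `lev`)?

Base: id=4 (Raj) at lev 0.
Iteration 1: rows with manager_id in {4} -> Liam (id 5, lev 1), Quinn (id 7, lev 1), Carol (id 10, lev 1).
Iteration 2: lev < 1 fails for all current rows; recursion stops.
SUM(lev) = 0 + 1 + 1 + 1 = 3.

3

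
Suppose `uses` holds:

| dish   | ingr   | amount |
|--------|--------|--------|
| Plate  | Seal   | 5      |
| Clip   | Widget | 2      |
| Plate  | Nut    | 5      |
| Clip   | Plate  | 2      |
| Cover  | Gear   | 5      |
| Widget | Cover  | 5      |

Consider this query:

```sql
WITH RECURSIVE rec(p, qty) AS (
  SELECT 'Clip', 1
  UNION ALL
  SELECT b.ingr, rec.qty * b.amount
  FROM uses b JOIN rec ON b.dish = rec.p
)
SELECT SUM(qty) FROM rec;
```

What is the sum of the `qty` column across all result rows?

85

Base: (Clip, qty=1).
Iteration 1: components of {Clip} -> Plate = 1*2 = 2, Widget = 1*2 = 2.
Iteration 2: components of {Plate,Widget} -> Cover = 2*5 = 10, Nut = 2*5 = 10, Seal = 2*5 = 10.
Iteration 3: components of {Cover,Nut,Seal} -> Gear = 10*5 = 50.
Iteration 4: no further components; recursion stops.
SUM(qty) = 1 + 2 + 2 + 10 + 10 + 10 + 50 = 85.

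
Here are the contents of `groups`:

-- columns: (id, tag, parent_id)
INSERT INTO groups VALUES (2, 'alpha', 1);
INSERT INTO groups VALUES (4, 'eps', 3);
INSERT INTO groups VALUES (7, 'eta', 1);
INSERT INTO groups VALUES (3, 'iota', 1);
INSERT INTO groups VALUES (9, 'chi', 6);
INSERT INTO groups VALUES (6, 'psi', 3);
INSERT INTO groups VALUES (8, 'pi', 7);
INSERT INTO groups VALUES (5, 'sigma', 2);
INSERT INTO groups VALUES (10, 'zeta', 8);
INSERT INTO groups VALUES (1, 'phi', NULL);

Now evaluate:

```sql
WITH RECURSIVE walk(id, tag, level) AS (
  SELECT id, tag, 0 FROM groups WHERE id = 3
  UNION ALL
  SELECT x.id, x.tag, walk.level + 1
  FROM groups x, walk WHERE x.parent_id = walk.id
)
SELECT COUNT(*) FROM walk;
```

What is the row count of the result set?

Base: id=3 (iota) at level 0.
Iteration 1: rows with parent_id in {3} -> eps (id 4, level 1), psi (id 6, level 1).
Iteration 2: rows with parent_id in {4,6} -> chi (id 9, level 2).
Iteration 3: no rows with parent_id in {9}; recursion stops.
Total rows emitted: 4.

4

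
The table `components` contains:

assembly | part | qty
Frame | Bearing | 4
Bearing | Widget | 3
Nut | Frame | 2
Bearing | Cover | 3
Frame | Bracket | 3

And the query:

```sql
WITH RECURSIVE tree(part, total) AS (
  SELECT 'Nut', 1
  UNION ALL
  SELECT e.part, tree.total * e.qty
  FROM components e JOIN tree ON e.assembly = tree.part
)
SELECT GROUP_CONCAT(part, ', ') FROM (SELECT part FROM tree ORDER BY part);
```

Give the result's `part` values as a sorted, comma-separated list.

Base: (Nut, total=1).
Iteration 1: components of {Nut} -> Frame = 1*2 = 2.
Iteration 2: components of {Frame} -> Bearing = 2*4 = 8, Bracket = 2*3 = 6.
Iteration 3: components of {Bearing,Bracket} -> Cover = 8*3 = 24, Widget = 8*3 = 24.
Iteration 4: no further components; recursion stops.

Bearing, Bracket, Cover, Frame, Nut, Widget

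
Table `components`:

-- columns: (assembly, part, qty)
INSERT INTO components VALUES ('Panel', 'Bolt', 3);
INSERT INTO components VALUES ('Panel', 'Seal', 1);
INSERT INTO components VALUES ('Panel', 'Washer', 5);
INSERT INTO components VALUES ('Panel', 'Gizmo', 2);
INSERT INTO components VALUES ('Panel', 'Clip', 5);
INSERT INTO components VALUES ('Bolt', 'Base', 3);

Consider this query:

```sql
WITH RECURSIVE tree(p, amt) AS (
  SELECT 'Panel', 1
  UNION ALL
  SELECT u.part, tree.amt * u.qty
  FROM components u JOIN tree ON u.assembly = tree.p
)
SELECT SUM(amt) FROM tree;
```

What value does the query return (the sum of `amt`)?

Base: (Panel, amt=1).
Iteration 1: components of {Panel} -> Bolt = 1*3 = 3, Clip = 1*5 = 5, Gizmo = 1*2 = 2, Seal = 1*1 = 1, Washer = 1*5 = 5.
Iteration 2: components of {Bolt,Clip,Gizmo,Seal,Washer} -> Base = 3*3 = 9.
Iteration 3: no further components; recursion stops.
SUM(amt) = 1 + 2 + 5 + 1 + 5 + 3 + 9 = 26.

26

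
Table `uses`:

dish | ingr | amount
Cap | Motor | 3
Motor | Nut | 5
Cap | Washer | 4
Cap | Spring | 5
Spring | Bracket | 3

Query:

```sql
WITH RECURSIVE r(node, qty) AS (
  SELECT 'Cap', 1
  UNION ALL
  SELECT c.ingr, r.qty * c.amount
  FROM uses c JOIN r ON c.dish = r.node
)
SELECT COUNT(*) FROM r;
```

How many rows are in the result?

6

Base: (Cap, qty=1).
Iteration 1: components of {Cap} -> Motor = 1*3 = 3, Spring = 1*5 = 5, Washer = 1*4 = 4.
Iteration 2: components of {Motor,Spring,Washer} -> Bracket = 5*3 = 15, Nut = 3*5 = 15.
Iteration 3: no further components; recursion stops.
Total rows emitted: 6.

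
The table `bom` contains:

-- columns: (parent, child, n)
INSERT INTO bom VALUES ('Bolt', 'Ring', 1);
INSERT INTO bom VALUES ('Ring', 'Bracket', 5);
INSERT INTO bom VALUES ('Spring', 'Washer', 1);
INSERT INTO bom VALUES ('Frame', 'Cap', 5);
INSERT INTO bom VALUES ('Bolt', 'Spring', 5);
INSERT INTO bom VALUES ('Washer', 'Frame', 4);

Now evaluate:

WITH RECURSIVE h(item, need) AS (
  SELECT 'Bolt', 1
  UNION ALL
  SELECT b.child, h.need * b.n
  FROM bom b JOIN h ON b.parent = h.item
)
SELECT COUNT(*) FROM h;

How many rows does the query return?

7

Base: (Bolt, need=1).
Iteration 1: components of {Bolt} -> Ring = 1*1 = 1, Spring = 1*5 = 5.
Iteration 2: components of {Ring,Spring} -> Bracket = 1*5 = 5, Washer = 5*1 = 5.
Iteration 3: components of {Bracket,Washer} -> Frame = 5*4 = 20.
Iteration 4: components of {Frame} -> Cap = 20*5 = 100.
Iteration 5: no further components; recursion stops.
Total rows emitted: 7.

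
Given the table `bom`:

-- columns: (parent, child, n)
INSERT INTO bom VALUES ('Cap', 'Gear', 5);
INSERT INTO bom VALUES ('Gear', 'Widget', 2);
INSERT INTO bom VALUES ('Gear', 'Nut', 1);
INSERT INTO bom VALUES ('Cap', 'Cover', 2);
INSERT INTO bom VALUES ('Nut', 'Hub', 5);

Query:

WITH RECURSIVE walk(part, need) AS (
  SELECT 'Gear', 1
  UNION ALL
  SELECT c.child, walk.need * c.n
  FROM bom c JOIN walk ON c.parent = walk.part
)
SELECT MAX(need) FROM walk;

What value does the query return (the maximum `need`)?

5

Base: (Gear, need=1).
Iteration 1: components of {Gear} -> Nut = 1*1 = 1, Widget = 1*2 = 2.
Iteration 2: components of {Nut,Widget} -> Hub = 1*5 = 5.
Iteration 3: no further components; recursion stops.
need values: 1, 2, 1, 5; the maximum is 5.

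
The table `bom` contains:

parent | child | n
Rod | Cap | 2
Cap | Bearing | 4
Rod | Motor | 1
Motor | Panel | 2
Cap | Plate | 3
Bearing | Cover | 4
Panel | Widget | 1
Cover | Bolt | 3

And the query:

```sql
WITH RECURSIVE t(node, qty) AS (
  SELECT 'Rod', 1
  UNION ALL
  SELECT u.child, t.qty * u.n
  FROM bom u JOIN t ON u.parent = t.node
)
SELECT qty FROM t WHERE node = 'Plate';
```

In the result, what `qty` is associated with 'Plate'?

Base: (Rod, qty=1).
Iteration 1: components of {Rod} -> Cap = 1*2 = 2, Motor = 1*1 = 1.
Iteration 2: components of {Cap,Motor} -> Bearing = 2*4 = 8, Panel = 1*2 = 2, Plate = 2*3 = 6.
Iteration 3: components of {Bearing,Panel,Plate} -> Cover = 8*4 = 32, Widget = 2*1 = 2.
Iteration 4: components of {Cover,Widget} -> Bolt = 32*3 = 96.
Iteration 5: no further components; recursion stops.

6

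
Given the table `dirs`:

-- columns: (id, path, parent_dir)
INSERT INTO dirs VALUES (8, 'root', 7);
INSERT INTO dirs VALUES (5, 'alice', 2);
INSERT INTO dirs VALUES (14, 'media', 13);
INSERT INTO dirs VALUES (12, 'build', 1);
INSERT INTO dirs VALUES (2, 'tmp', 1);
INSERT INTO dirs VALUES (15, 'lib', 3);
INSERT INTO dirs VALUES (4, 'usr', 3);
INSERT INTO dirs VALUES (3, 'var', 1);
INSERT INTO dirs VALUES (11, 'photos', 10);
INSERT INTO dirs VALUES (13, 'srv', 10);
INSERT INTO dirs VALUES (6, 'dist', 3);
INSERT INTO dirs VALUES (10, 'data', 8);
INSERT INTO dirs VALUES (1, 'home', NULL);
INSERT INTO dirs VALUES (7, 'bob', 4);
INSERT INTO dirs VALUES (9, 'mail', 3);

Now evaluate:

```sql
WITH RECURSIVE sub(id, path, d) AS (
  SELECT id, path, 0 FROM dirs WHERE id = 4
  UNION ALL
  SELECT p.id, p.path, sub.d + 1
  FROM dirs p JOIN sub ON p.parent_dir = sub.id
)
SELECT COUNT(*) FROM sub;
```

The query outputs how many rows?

Base: id=4 (usr) at d 0.
Iteration 1: rows with parent_dir in {4} -> bob (id 7, d 1).
Iteration 2: rows with parent_dir in {7} -> root (id 8, d 2).
Iteration 3: rows with parent_dir in {8} -> data (id 10, d 3).
Iteration 4: rows with parent_dir in {10} -> photos (id 11, d 4), srv (id 13, d 4).
Iteration 5: rows with parent_dir in {11,13} -> media (id 14, d 5).
Iteration 6: no rows with parent_dir in {14}; recursion stops.
Total rows emitted: 7.

7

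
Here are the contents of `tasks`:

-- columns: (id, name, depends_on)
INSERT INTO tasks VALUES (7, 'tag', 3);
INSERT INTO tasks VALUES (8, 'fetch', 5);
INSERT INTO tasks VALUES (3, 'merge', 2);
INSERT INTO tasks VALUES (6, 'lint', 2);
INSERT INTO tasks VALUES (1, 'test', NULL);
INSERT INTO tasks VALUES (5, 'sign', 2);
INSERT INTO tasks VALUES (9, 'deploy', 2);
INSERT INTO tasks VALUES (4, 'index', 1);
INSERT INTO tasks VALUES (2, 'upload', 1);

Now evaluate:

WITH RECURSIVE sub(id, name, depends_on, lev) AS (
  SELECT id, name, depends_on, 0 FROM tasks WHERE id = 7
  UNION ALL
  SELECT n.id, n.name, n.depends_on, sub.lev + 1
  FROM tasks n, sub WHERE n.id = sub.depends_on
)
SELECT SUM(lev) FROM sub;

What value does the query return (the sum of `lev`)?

6

Base: id=7 (tag), depends_on=3, lev 0.
Iteration 1: join on id=3 -> merge (id 3, depends_on=2, lev 1).
Iteration 2: join on id=2 -> upload (id 2, depends_on=1, lev 2).
Iteration 3: join on id=1 -> test (id 1, depends_on=NULL, lev 3).
Iteration 4: depends_on is NULL; no match; recursion stops.
SUM(lev) = 0 + 1 + 2 + 3 = 6.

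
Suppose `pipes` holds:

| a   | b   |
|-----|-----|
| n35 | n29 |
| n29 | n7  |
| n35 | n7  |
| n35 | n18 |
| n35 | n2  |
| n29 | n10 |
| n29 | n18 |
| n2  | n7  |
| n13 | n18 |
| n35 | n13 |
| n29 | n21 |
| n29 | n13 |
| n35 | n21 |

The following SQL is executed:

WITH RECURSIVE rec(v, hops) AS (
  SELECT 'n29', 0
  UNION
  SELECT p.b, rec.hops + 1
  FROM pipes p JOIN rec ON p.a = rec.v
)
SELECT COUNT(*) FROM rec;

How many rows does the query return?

Base: (n29, hops=0).
Iteration 1: edges from {n29} -> (n10, hops=1), (n13, hops=1), (n18, hops=1), (n21, hops=1), (n7, hops=1).
Iteration 2: edges from {n10,n13,n18,n21,n7} -> (n18, hops=2).
Iteration 3: no outgoing edges from {n18}; recursion stops.
Total rows emitted: 7.

7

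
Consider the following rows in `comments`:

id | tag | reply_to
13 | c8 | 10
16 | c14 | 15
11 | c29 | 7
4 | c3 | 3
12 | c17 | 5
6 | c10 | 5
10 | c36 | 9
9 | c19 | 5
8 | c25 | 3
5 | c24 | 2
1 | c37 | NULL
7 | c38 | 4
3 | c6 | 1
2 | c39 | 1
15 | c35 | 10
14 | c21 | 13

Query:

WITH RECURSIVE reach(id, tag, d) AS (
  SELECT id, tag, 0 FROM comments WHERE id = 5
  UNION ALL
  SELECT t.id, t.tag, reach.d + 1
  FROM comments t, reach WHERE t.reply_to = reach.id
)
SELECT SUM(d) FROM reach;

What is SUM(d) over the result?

19

Base: id=5 (c24) at d 0.
Iteration 1: rows with reply_to in {5} -> c10 (id 6, d 1), c19 (id 9, d 1), c17 (id 12, d 1).
Iteration 2: rows with reply_to in {6,9,12} -> c36 (id 10, d 2).
Iteration 3: rows with reply_to in {10} -> c8 (id 13, d 3), c35 (id 15, d 3).
Iteration 4: rows with reply_to in {13,15} -> c21 (id 14, d 4), c14 (id 16, d 4).
Iteration 5: no rows with reply_to in {14,16}; recursion stops.
SUM(d) = 0 + 1 + 1 + 1 + 2 + 3 + 3 + 4 + 4 = 19.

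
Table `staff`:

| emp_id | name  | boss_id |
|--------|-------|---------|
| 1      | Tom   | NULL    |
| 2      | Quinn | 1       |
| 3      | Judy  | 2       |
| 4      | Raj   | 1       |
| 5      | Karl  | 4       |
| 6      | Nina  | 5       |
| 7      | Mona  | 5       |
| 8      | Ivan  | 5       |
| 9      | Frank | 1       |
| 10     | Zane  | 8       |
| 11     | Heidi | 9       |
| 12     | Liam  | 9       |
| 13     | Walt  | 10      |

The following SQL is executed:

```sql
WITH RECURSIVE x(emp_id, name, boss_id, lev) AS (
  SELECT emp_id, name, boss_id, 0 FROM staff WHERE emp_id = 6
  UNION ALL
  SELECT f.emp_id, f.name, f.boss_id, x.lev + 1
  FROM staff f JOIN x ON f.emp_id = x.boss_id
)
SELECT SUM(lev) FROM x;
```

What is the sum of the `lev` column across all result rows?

Base: emp_id=6 (Nina), boss_id=5, lev 0.
Iteration 1: join on emp_id=5 -> Karl (id 5, boss_id=4, lev 1).
Iteration 2: join on emp_id=4 -> Raj (id 4, boss_id=1, lev 2).
Iteration 3: join on emp_id=1 -> Tom (id 1, boss_id=NULL, lev 3).
Iteration 4: boss_id is NULL; no match; recursion stops.
SUM(lev) = 0 + 1 + 2 + 3 = 6.

6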